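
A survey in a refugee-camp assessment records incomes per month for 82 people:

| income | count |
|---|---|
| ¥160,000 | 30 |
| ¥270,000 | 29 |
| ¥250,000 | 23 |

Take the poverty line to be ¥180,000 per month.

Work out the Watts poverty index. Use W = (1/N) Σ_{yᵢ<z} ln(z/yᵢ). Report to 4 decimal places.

Incomes under z: 30×¥160,000 (q = 30 of N = 82).
Log shortfalls: ln(180000/160000) = 0.1178 (×30).
W = 3.533491 / 82 = 0.0431.

0.0431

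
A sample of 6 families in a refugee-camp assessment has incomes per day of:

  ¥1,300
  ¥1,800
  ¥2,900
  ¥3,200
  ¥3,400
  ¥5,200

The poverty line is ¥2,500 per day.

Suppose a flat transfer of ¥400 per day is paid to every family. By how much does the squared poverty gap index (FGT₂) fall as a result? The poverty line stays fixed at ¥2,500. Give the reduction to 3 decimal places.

0.032

Before: below the line — ¥1,300, ¥1,800; squared poverty gap index (FGT₂) = 0.05147.
After the ¥400 transfer: below the line — ¥1,700, ¥2,200; squared poverty gap index (FGT₂) = 0.01947.
Reduction = 0.05147 − 0.01947 = 0.032.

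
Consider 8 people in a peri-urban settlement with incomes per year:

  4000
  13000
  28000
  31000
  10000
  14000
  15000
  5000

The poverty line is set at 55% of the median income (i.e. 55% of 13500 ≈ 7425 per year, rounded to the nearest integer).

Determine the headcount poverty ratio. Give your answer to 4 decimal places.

2 of the 8 people have income below 7425.
H = 2/8 = 0.2500.

0.2500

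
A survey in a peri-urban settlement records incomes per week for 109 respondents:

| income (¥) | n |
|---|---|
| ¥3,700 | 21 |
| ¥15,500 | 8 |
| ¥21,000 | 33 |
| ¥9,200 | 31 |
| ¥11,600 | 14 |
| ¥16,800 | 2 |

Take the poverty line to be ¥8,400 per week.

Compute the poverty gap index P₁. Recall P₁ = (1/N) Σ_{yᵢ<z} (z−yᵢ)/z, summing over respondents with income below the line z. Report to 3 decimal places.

0.108

Below the line: 21×¥3,700 (q = 21 of N = 109).
Shortfall ratios: (8400−3700)/8400 = 0.5595 (×21).
Sum of shortfalls = 11.750000; P₁ averages over all N: 11.750000 / 109 = 0.108.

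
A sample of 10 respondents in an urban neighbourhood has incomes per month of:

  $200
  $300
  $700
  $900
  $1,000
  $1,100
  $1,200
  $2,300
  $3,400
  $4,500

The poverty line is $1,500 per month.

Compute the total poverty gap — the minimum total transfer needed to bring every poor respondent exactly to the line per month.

$5,100

Below z: $200, $300, $700, $900, $1,000, $1,100, $1,200 (q = 7 of N = 10).
Individual gaps: 1500−200 = 1300; 1500−300 = 1200; 1500−700 = 800; 1500−900 = 600; 1500−1000 = 500; 1500−1100 = 400; 1500−1200 = 300.
Aggregate gap = $5,100.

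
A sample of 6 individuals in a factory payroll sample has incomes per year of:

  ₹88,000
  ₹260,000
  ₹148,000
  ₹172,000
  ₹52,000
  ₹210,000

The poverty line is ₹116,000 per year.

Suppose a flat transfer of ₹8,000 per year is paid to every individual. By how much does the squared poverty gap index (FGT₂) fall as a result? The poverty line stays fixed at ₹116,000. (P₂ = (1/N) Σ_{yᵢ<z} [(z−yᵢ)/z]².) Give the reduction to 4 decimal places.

Before: below the line — ₹52,000, ₹88,000; squared poverty gap index (FGT₂) = 0.060444.
After the ₹8,000 transfer: below the line — ₹60,000, ₹96,000; squared poverty gap index (FGT₂) = 0.043797.
Reduction = 0.060444 − 0.043797 = 0.0166.

0.0166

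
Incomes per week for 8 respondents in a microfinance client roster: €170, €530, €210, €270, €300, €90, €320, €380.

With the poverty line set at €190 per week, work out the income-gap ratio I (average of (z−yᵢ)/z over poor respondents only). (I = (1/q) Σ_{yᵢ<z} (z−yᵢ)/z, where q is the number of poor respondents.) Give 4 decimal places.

0.3158

Incomes under z: €90, €170 (q = 2 of N = 8).
Shortfall ratios (z−y)/z: 0.5263, 0.1053; sum = 0.631579.
The income-gap ratio divides by q (the poor only): 0.631579 / 2 = 0.3158.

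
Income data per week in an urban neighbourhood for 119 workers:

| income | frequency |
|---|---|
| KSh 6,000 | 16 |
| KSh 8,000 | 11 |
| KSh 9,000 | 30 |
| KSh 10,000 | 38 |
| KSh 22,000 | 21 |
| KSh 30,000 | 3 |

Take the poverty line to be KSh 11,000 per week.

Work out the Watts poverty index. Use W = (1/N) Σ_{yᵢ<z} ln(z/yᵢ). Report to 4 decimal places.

Poor units: 16×KSh 6,000, 11×KSh 8,000, 30×KSh 9,000, 38×KSh 10,000 (q = 95 of N = 119).
Log shortfalls: ln(11000/6000) = 0.6061 (×16); ln(11000/8000) = 0.3185 (×11); ln(11000/9000) = 0.2007 (×30); ln(11000/10000) = 0.0953 (×38).
W = 22.843072 / 119 = 0.1920.

0.1920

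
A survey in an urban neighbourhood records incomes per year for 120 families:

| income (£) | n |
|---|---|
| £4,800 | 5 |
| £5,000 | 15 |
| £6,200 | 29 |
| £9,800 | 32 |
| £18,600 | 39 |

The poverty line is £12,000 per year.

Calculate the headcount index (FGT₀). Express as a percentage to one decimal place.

67.5%

81 of the 120 families have income below £12,000.
H = 81/120 = 67.5%.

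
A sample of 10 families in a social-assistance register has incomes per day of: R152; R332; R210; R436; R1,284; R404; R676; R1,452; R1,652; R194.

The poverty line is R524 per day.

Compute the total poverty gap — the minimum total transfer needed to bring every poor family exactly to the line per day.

Incomes under z: R152, R194, R210, R332, R404, R436 (q = 6 of N = 10).
Individual gaps: 524−152 = 372; 524−194 = 330; 524−210 = 314; 524−332 = 192; 524−404 = 120; 524−436 = 88.
Aggregate gap = R1,416.

R1,416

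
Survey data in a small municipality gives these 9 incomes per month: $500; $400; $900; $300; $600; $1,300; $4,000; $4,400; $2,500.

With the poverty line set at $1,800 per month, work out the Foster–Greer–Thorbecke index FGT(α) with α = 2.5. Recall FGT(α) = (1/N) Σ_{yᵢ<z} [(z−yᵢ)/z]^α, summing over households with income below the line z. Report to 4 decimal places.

Below z: $300, $400, $500, $600, $900, $1,300 (q = 6 of N = 9).
Gap ratios (z−y)/z: (1800−300)/1800 = 0.8333; (1800−400)/1800 = 0.7778; (1800−500)/1800 = 0.7222; (1800−600)/1800 = 0.6667; (1800−900)/1800 = 0.5000; (1800−1300)/1800 = 0.2778.
Raised to α = 2.5: 0.63394; 0.53351; 0.44328; 0.36289; 0.17678; 0.04067.
Sum = 2.191054; FGT(2.5) = 2.191054 / 9 = 0.2435.

0.2435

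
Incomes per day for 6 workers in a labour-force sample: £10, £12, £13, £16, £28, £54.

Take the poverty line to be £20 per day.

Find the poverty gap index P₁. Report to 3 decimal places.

Incomes under z: £10, £12, £13, £16 (q = 4 of N = 6).
Gap ratios (z−y)/z: (20−10)/20 = 0.5000; (20−12)/20 = 0.4000; (20−13)/20 = 0.3500; (20−16)/20 = 0.2000.
Sum of shortfalls = 1.450000; P₁ averages over all N: 1.450000 / 6 = 0.242.

0.242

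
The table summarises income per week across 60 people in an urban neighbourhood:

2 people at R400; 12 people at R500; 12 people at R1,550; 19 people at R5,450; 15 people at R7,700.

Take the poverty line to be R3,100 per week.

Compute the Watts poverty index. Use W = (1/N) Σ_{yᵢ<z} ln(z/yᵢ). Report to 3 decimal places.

0.572

Below the line: 2×R400, 12×R500, 12×R1,550 (q = 26 of N = 60).
ln(z/y) terms: ln(3100/400) = 2.0477 (×2); ln(3100/500) = 1.8245 (×12); ln(3100/1550) = 0.6931 (×12).
W = 34.307743 / 60 = 0.572.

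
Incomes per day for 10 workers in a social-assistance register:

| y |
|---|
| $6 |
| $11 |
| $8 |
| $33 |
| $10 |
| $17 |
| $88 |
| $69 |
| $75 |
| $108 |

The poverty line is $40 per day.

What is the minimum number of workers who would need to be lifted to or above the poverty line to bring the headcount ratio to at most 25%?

6 of the 10 workers are poor, so H = 6/10 = 0.600.
A headcount ratio of at most 25% allows at most ⌊0.25 × 10⌋ = 2 poor workers.
So at least 6 − 2 = 4 must be lifted.

4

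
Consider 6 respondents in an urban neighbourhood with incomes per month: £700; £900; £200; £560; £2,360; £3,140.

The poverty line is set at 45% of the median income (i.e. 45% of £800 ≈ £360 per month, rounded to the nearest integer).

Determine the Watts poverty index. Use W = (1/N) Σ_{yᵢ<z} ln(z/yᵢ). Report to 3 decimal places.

Poor units: £200 (q = 1 of N = 6).
Log shortfalls: ln(360/200) = 0.5878.
W = 0.587787 / 6 = 0.098.

0.098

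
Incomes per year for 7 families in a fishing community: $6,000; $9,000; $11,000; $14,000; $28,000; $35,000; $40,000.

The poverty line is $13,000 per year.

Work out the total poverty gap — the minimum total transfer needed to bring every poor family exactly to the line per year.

Below the line: $6,000, $9,000, $11,000 (q = 3 of N = 7).
Individual gaps: 13000−6000 = 7000; 13000−9000 = 4000; 13000−11000 = 2000.
Aggregate gap = $13,000.

$13,000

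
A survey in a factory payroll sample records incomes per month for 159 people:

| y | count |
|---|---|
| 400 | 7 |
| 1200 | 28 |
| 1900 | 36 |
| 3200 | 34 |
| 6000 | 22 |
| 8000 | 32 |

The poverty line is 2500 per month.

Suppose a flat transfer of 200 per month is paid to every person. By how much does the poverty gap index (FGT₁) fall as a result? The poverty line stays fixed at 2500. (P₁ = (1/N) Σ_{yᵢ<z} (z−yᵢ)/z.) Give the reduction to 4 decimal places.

0.0357

Before: below the line — 7×400, 28×1200, 36×1900; poverty gap index (FGT₁) = 0.182893.
After the 200 transfer: below the line — 7×600, 28×1400, 36×2100; poverty gap index (FGT₁) = 0.147170.
Reduction = 0.182893 − 0.147170 = 0.0357.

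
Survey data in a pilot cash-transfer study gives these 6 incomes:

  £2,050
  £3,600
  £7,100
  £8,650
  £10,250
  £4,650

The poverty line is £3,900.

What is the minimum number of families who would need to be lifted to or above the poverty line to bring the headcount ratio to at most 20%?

2 of the 6 families are poor, so H = 2/6 = 0.333.
A headcount ratio of at most 20% allows at most ⌊0.20 × 6⌋ = 1 poor families.
So at least 2 − 1 = 1 must be lifted.

1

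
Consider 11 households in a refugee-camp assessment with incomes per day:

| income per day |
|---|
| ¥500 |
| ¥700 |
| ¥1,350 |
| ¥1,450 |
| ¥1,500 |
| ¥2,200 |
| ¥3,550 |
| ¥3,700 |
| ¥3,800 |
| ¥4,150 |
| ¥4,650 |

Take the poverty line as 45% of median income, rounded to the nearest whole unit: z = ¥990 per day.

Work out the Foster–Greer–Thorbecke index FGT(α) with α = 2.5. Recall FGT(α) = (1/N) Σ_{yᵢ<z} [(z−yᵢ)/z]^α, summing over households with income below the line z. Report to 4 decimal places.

Below the line: ¥500, ¥700 (q = 2 of N = 11).
Normalized shortfalls: (990−500)/990 = 0.4949; (990−700)/990 = 0.2929.
Raised to α = 2.5: 0.17235; 0.04644.
Sum = 0.218788; FGT(2.5) = 0.218788 / 11 = 0.0199.

0.0199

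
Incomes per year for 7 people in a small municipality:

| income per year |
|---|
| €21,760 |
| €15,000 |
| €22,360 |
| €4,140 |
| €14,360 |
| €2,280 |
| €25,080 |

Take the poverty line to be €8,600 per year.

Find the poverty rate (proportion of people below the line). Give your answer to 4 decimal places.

0.2857

2 of the 7 people have income below €8,600.
H = 2/7 = 0.2857.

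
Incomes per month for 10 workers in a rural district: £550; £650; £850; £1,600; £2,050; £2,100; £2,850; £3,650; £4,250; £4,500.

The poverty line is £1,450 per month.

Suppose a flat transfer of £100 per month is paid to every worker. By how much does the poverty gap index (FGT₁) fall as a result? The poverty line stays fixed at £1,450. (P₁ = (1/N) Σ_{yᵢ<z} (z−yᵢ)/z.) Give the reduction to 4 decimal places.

0.0207

Before: below the line — £550, £650, £850; poverty gap index (FGT₁) = 0.158621.
After the £100 transfer: below the line — £650, £750, £950; poverty gap index (FGT₁) = 0.137931.
Reduction = 0.158621 − 0.137931 = 0.0207.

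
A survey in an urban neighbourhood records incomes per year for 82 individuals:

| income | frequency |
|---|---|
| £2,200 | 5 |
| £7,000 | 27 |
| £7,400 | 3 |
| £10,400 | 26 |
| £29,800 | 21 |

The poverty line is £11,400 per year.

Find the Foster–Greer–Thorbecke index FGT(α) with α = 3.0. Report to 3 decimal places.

Below z: 5×£2,200, 27×£7,000, 3×£7,400, 26×£10,400 (q = 61 of N = 82).
Relative gaps: (11400−2200)/11400 = 0.8070 (×5); (11400−7000)/11400 = 0.3860 (×27); (11400−7400)/11400 = 0.3509 (×3); (11400−10400)/11400 = 0.0877 (×26).
Raised to α = 3.0: 0.52559 (×5); 0.05750 (×27); 0.04320 (×3); 0.00067 (×26).
Sum = 4.327518; FGT(3.0) = 4.327518 / 82 = 0.053.

0.053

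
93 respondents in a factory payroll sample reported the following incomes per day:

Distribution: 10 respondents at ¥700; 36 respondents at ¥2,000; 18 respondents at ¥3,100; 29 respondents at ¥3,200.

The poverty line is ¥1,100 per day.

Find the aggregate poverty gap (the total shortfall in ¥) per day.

Poor units: 10×¥700 (q = 10 of N = 93).
Individual gaps: 10×(1100−700) = 4000.
Aggregate gap = ¥4,000.

¥4,000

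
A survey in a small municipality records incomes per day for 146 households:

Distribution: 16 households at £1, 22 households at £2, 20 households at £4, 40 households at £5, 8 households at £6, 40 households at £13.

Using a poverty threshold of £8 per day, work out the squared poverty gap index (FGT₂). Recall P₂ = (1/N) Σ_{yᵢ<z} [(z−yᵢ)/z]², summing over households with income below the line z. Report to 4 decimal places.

0.2449

Poor units: 16×£1, 22×£2, 20×£4, 40×£5, 8×£6 (q = 106 of N = 146).
Normalized shortfalls: (8−1)/8 = 0.8750 (×16); (8−2)/8 = 0.7500 (×22); (8−4)/8 = 0.5000 (×20); (8−5)/8 = 0.3750 (×40); (8−6)/8 = 0.2500 (×8).
Squared: 0.7656 (×16); 0.5625 (×22); 0.2500 (×20); 0.1406 (×40); 0.0625 (×8).
Sum = 35.750000; P₂ = 35.750000 / 146 = 0.2449.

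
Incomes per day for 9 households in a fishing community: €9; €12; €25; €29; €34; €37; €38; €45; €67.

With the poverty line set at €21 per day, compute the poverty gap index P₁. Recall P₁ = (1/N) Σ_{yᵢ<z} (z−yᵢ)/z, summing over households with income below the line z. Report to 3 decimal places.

Below z: €9, €12 (q = 2 of N = 9).
Normalized shortfalls: (21−9)/21 = 0.5714; (21−12)/21 = 0.4286.
Σ = 1.000000. Dividing by the full population N = 9 gives P₁ = 0.111.

0.111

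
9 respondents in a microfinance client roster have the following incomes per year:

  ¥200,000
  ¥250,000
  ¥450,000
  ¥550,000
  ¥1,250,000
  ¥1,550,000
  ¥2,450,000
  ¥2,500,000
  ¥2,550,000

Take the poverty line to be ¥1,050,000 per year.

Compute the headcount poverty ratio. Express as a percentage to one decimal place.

44.4%

4 of the 9 respondents have income below ¥1,050,000.
H = 4/9 = 44.4%.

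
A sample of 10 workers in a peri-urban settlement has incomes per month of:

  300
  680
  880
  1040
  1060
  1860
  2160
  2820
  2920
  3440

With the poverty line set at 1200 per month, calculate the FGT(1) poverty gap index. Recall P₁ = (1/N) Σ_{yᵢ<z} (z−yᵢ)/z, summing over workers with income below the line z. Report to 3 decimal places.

0.170

Incomes under z: 300, 680, 880, 1040, 1060 (q = 5 of N = 10).
Normalized shortfalls: (1200−300)/1200 = 0.7500; (1200−680)/1200 = 0.4333; (1200−880)/1200 = 0.2667; (1200−1040)/1200 = 0.1333; (1200−1060)/1200 = 0.1167.
Σ = 1.700000. Dividing by the full population N = 10 gives P₁ = 0.170.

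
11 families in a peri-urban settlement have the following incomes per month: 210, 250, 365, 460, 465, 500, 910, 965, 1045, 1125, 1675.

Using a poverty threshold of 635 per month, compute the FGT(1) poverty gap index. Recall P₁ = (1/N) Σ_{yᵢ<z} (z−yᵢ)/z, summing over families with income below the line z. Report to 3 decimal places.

0.223

Below z: 210, 250, 365, 460, 465, 500 (q = 6 of N = 11).
Normalized shortfalls: (635−210)/635 = 0.6693; (635−250)/635 = 0.6063; (635−365)/635 = 0.4252; (635−460)/635 = 0.2756; (635−465)/635 = 0.2677; (635−500)/635 = 0.2126.
Σ = 2.456693. Dividing by the full population N = 11 gives P₁ = 0.223.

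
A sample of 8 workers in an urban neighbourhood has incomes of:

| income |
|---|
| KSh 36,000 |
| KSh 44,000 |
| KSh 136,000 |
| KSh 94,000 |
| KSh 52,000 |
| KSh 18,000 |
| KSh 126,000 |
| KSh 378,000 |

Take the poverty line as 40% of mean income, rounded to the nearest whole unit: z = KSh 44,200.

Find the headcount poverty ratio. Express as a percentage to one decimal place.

37.5%

3 of the 8 workers have income below KSh 44,200.
H = 3/8 = 37.5%.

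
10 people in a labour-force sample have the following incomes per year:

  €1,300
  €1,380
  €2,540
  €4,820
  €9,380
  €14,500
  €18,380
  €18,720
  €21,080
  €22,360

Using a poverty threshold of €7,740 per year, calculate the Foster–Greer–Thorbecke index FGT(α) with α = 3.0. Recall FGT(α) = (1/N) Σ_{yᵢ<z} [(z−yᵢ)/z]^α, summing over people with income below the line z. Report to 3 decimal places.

Poor units: €1,300, €1,380, €2,540, €4,820 (q = 4 of N = 10).
Relative gaps: (7740−1300)/7740 = 0.8320; (7740−1380)/7740 = 0.8217; (7740−2540)/7740 = 0.6718; (7740−4820)/7740 = 0.3773.
Raised to α = 3.0: 0.57602; 0.55482; 0.30324; 0.05369.
Sum = 1.487766; FGT(3.0) = 1.487766 / 10 = 0.149.

0.149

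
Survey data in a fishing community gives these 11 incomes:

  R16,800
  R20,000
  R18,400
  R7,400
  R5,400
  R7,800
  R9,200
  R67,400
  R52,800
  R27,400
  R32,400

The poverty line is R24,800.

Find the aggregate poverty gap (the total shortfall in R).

R88,600

Below the line: R5,400, R7,400, R7,800, R9,200, R16,800, R18,400, R20,000 (q = 7 of N = 11).
Individual gaps: 24800−5400 = 19400; 24800−7400 = 17400; 24800−7800 = 17000; 24800−9200 = 15600; 24800−16800 = 8000; 24800−18400 = 6400; 24800−20000 = 4800.
Aggregate gap = R88,600.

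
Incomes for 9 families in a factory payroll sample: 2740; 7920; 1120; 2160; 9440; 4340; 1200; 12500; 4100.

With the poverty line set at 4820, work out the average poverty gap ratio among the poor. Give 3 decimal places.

Incomes under z: 1120, 1200, 2160, 2740, 4100, 4340 (q = 6 of N = 9).
Shortfall ratios (z−y)/z: 0.7676, 0.7510, 0.5519, 0.4315, 0.1494, 0.0996; sum = 2.751037.
I averages over the q = 6 poor units only: 2.751037 / 6 = 0.459.

0.459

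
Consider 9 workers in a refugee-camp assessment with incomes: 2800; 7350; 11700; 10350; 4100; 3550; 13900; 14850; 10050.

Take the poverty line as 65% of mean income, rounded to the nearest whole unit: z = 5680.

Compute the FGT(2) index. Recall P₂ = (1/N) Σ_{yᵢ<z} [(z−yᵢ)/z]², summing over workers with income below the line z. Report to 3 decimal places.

Incomes under z: 2800, 3550, 4100 (q = 3 of N = 9).
Gap ratios (z−y)/z: (5680−2800)/5680 = 0.5070; (5680−3550)/5680 = 0.3750; (5680−4100)/5680 = 0.2782.
Squared: 0.2571; 0.1406; 0.0774.
Sum = 0.475095; P₂ = 0.475095 / 9 = 0.053.

0.053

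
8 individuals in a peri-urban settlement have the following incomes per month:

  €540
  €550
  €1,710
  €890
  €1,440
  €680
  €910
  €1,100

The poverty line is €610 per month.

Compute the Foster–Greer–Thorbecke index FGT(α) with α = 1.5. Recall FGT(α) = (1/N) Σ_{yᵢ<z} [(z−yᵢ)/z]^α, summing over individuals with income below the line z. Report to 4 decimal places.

Incomes under z: €540, €550 (q = 2 of N = 8).
Normalized shortfalls: (610−540)/610 = 0.1148; (610−550)/610 = 0.0984.
Raised to α = 1.5: 0.03887; 0.03085.
Sum = 0.069722; FGT(1.5) = 0.069722 / 8 = 0.0087.

0.0087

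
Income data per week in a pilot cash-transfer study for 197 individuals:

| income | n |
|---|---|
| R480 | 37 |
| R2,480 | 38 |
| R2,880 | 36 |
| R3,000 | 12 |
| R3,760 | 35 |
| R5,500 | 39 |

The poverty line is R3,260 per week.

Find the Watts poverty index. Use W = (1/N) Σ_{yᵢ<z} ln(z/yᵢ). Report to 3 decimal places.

Poor units: 37×R480, 38×R2,480, 36×R2,880, 12×R3,000 (q = 123 of N = 197).
Log shortfalls: ln(3260/480) = 1.9157 (×37); ln(3260/2480) = 0.2735 (×38); ln(3260/2880) = 0.1239 (×36); ln(3260/3000) = 0.0831 (×12).
W = 86.731681 / 197 = 0.440.

0.440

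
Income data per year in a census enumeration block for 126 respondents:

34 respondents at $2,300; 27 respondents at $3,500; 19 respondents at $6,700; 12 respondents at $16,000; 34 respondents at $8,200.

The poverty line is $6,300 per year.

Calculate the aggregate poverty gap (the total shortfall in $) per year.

Poor units: 34×$2,300, 27×$3,500 (q = 61 of N = 126).
Individual gaps: 34×(6300−2300) = 136000; 27×(6300−3500) = 75600.
Aggregate gap = $211,600.

$211,600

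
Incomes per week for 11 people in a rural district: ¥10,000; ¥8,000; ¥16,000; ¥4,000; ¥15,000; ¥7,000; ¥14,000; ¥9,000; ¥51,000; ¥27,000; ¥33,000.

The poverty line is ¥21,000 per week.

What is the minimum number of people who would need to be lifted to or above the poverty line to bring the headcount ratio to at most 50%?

3

Currently q = 8 of N = 11 are below the line (H = 0.727).
A headcount ratio of at most 50% allows at most ⌊0.50 × 11⌋ = 5 poor people.
So at least 8 − 5 = 3 must be lifted.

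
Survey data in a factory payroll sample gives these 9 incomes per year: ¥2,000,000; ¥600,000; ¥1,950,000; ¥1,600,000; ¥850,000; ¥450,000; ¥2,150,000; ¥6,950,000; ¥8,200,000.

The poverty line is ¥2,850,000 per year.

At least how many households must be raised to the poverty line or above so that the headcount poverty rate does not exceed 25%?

Currently q = 7 of N = 9 are below the line (H = 0.778).
A headcount ratio of at most 25% allows at most ⌊0.25 × 9⌋ = 2 poor households.
So at least 7 − 2 = 5 must be lifted.

5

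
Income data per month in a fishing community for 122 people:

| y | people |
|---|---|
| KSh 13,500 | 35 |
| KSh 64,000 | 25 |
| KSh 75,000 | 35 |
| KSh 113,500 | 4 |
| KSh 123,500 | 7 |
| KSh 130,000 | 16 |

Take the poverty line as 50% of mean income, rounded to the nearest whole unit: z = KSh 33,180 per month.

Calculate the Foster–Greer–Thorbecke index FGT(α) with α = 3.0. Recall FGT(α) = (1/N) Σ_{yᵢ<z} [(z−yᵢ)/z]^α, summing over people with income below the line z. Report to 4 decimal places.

0.0599

Below the line: 35×KSh 13,500 (q = 35 of N = 122).
Shortfall ratios: (33180−13500)/33180 = 0.5931 (×35).
Raised to α = 3.0: 0.20866 (×35).
Sum = 7.303217; FGT(3.0) = 7.303217 / 122 = 0.0599.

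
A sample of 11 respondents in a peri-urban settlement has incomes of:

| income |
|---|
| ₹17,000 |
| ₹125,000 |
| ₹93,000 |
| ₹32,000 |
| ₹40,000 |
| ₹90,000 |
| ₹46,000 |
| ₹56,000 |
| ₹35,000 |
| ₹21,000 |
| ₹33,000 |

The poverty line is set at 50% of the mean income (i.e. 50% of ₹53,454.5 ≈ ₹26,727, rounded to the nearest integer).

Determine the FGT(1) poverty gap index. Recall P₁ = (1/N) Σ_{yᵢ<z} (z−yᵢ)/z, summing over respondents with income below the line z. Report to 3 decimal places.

0.053

Poor units: ₹17,000, ₹21,000 (q = 2 of N = 11).
Gap ratios (z−y)/z: (26727−17000)/26727 = 0.3639; (26727−21000)/26727 = 0.2143.
Sum of shortfalls = 0.578217; P₁ averages over all N: 0.578217 / 11 = 0.053.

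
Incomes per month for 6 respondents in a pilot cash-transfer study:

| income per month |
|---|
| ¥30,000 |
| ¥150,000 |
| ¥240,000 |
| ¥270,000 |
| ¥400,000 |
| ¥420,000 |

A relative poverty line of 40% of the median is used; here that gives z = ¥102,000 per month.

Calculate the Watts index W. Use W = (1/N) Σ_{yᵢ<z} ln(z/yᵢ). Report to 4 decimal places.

Below z: ¥30,000 (q = 1 of N = 6).
Log shortfalls: ln(102000/30000) = 1.2238.
W = 1.223775 / 6 = 0.2040.

0.2040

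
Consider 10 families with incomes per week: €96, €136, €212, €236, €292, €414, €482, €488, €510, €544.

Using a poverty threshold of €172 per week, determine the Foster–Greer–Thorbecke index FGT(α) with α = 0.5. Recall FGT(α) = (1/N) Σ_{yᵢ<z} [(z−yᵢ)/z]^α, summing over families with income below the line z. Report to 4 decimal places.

0.1122

Incomes under z: €96, €136 (q = 2 of N = 10).
Relative gaps: (172−96)/172 = 0.4419; (172−136)/172 = 0.2093.
Raised to α = 0.5: 0.66473; 0.45750.
Sum = 1.122222; FGT(0.5) = 1.122222 / 10 = 0.1122.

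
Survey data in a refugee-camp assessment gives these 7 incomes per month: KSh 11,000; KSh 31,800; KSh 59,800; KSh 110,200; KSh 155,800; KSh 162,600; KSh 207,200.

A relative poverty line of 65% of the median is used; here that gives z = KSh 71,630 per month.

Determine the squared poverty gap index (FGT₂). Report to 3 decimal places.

Below the line: KSh 11,000, KSh 31,800, KSh 59,800 (q = 3 of N = 7).
Relative gaps: (71630−11000)/71630 = 0.8464; (71630−31800)/71630 = 0.5561; (71630−59800)/71630 = 0.1652.
Squared: 0.7164; 0.3092; 0.0273.
Sum = 1.052919; P₂ = 1.052919 / 7 = 0.150.

0.150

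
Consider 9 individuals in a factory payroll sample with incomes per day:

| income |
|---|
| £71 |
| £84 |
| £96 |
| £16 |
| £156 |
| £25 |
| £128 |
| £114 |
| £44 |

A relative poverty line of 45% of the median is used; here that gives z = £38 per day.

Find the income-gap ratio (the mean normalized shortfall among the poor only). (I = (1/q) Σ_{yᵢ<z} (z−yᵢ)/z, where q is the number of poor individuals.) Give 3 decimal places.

0.461

Below z: £16, £25 (q = 2 of N = 9).
Relative gaps: 0.5789, 0.3421; sum = 0.921053.
The income-gap ratio divides by q (the poor only): 0.921053 / 2 = 0.461.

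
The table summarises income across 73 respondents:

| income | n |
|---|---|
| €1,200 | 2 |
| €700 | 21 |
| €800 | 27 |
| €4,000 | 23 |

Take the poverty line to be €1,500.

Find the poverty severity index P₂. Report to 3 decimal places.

Below z: 21×€700, 27×€800, 2×€1,200 (q = 50 of N = 73).
Gap ratios (z−y)/z: (1500−700)/1500 = 0.5333 (×21); (1500−800)/1500 = 0.4667 (×27); (1500−1200)/1500 = 0.2000 (×2).
Squared: 0.2844 (×21); 0.2178 (×27); 0.0400 (×2).
Sum = 11.933333; P₂ = 11.933333 / 73 = 0.163.

0.163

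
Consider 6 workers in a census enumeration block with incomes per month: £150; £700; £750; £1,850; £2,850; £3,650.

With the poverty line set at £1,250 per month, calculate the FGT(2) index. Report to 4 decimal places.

0.1880

Poor units: £150, £700, £750 (q = 3 of N = 6).
Shortfall ratios: (1250−150)/1250 = 0.8800; (1250−700)/1250 = 0.4400; (1250−750)/1250 = 0.4000.
Squared: 0.7744; 0.1936; 0.1600.
Sum = 1.128000; P₂ = 1.128000 / 6 = 0.1880.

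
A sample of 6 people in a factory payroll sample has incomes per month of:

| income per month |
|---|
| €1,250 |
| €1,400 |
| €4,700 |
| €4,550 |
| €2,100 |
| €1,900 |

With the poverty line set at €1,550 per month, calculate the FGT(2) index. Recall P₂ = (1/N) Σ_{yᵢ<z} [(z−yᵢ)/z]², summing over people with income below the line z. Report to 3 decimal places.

Below z: €1,250, €1,400 (q = 2 of N = 6).
Normalized shortfalls: (1550−1250)/1550 = 0.1935; (1550−1400)/1550 = 0.0968.
Squared: 0.0375; 0.0094.
Sum = 0.046826; P₂ = 0.046826 / 6 = 0.008.

0.008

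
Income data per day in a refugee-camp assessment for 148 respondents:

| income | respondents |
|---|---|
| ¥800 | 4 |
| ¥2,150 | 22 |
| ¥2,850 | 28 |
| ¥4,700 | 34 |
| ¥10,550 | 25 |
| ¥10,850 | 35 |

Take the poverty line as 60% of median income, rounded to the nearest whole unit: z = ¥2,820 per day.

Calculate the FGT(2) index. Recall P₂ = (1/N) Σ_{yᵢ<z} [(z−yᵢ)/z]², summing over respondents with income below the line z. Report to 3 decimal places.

Poor units: 4×¥800, 22×¥2,150 (q = 26 of N = 148).
Gap ratios (z−y)/z: (2820−800)/2820 = 0.7163 (×4); (2820−2150)/2820 = 0.2376 (×22).
Squared: 0.5131 (×4); 0.0564 (×22).
Sum = 3.294276; P₂ = 3.294276 / 148 = 0.022.

0.022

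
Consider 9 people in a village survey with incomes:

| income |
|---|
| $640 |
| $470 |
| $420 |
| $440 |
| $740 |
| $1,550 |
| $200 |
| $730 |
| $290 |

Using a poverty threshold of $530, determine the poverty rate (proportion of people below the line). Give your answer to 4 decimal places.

5 of the 9 people have income below $530.
H = 5/9 = 0.5556.

0.5556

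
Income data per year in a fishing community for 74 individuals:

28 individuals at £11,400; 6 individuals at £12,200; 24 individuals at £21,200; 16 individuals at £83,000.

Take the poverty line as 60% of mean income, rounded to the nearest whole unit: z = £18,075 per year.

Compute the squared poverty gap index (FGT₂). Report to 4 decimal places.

Poor units: 28×£11,400, 6×£12,200 (q = 34 of N = 74).
Gap ratios (z−y)/z: (18075−11400)/18075 = 0.3693 (×28); (18075−12200)/18075 = 0.3250 (×6).
Squared: 0.1364 (×28); 0.1056 (×6).
Sum = 4.452483; P₂ = 4.452483 / 74 = 0.0602.

0.0602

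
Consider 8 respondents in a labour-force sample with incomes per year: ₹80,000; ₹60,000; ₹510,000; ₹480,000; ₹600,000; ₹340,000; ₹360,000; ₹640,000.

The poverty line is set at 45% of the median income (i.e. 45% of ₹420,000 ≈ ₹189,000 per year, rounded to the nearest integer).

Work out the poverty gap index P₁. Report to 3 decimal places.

Below z: ₹60,000, ₹80,000 (q = 2 of N = 8).
Gap ratios (z−y)/z: (189000−60000)/189000 = 0.6825; (189000−80000)/189000 = 0.5767.
Σ = 1.259259. Dividing by the full population N = 8 gives P₁ = 0.157.

0.157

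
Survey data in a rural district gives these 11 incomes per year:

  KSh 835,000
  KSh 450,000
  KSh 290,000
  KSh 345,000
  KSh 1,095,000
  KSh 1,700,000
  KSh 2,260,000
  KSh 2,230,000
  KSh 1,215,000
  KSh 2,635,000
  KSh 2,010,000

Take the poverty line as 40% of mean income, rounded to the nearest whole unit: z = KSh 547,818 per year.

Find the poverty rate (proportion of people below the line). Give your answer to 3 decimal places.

3 of the 11 people have income below KSh 547,818.
H = 3/11 = 0.273.

0.273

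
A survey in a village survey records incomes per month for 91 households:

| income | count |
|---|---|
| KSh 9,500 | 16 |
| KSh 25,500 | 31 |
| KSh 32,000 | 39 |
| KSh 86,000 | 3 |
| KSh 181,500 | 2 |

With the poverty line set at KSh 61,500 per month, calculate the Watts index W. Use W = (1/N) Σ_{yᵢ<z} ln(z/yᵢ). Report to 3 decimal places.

0.908

Below z: 16×KSh 9,500, 31×KSh 25,500, 39×KSh 32,000 (q = 86 of N = 91).
Log gaps: ln(61500/9500) = 1.8677 (×16); ln(61500/25500) = 0.8804 (×31); ln(61500/32000) = 0.6533 (×39).
W = 82.653796 / 91 = 0.908.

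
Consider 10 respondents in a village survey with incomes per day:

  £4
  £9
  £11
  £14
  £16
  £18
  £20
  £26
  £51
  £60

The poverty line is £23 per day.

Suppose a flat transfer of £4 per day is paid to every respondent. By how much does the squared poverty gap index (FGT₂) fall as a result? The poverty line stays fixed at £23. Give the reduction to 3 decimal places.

0.083

Before: below the line — £4, £9, £11, £14, £16, £18, £20; squared poverty gap index (FGT₂) = 0.16352.
After the £4 transfer: below the line — £8, £13, £15, £18, £20, £22; squared poverty gap index (FGT₂) = 0.08015.
Reduction = 0.16352 − 0.08015 = 0.083.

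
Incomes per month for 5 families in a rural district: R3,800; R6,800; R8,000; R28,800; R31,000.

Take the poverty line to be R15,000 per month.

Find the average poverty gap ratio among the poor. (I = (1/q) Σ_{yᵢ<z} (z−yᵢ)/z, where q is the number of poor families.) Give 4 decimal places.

Poor units: R3,800, R6,800, R8,000 (q = 3 of N = 5).
Shortfall ratios (z−y)/z: 0.7467, 0.5467, 0.4667; sum = 1.760000.
I averages over the q = 3 poor units only: 1.760000 / 3 = 0.5867.

0.5867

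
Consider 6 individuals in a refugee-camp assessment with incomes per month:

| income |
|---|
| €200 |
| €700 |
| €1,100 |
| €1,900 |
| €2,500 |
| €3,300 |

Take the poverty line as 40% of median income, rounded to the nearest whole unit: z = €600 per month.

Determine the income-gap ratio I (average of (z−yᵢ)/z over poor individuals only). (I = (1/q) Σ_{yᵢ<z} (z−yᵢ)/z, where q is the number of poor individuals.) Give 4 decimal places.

Below z: €200 (q = 1 of N = 6).
Shortfall ratios (z−y)/z: 0.6667; sum = 0.666667.
I averages over the q = 1 poor units only: 0.666667 / 1 = 0.6667.

0.6667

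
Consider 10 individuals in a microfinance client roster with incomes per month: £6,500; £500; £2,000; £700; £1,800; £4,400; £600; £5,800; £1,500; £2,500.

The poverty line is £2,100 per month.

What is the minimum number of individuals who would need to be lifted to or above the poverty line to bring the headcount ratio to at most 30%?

Currently q = 6 of N = 10 are below the line (H = 0.600).
A headcount ratio of at most 30% allows at most ⌊0.30 × 10⌋ = 3 poor individuals.
So at least 6 − 3 = 3 must be lifted.

3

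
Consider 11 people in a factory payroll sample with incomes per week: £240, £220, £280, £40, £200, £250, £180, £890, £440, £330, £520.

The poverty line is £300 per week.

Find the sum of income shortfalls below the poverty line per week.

Poor units: £40, £180, £200, £220, £240, £250, £280 (q = 7 of N = 11).
Individual gaps: 300−40 = 260; 300−180 = 120; 300−200 = 100; 300−220 = 80; 300−240 = 60; 300−250 = 50; 300−280 = 20.
Aggregate gap = £690.

£690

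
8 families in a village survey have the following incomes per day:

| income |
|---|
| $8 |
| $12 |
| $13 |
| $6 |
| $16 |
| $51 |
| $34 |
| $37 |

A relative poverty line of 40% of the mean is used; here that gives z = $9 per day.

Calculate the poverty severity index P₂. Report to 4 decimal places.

0.0154

Incomes under z: $6, $8 (q = 2 of N = 8).
Gap ratios (z−y)/z: (9−6)/9 = 0.3333; (9−8)/9 = 0.1111.
Squared: 0.1111; 0.0123.
Sum = 0.123457; P₂ = 0.123457 / 8 = 0.0154.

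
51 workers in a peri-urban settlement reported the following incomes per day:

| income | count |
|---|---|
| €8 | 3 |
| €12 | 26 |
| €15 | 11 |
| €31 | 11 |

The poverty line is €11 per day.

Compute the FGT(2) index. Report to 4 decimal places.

0.0044

Poor units: 3×€8 (q = 3 of N = 51).
Relative gaps: (11−8)/11 = 0.2727 (×3).
Squared: 0.0744 (×3).
Sum = 0.223140; P₂ = 0.223140 / 51 = 0.0044.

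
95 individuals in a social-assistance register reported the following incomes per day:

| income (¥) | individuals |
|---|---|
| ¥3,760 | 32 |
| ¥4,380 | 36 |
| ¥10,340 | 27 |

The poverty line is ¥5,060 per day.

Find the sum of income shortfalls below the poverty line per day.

¥66,080

Below the line: 32×¥3,760, 36×¥4,380 (q = 68 of N = 95).
Individual gaps: 32×(5060−3760) = 41600; 36×(5060−4380) = 24480.
Aggregate gap = ¥66,080.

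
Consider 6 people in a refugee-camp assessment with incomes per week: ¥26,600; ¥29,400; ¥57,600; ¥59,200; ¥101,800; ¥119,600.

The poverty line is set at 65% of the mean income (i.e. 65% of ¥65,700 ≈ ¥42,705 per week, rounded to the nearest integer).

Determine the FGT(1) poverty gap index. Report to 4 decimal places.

0.1148

Incomes under z: ¥26,600, ¥29,400 (q = 2 of N = 6).
Relative gaps: (42705−26600)/42705 = 0.3771; (42705−29400)/42705 = 0.3116.
Sum of shortfalls = 0.688678; P₁ averages over all N: 0.688678 / 6 = 0.1148.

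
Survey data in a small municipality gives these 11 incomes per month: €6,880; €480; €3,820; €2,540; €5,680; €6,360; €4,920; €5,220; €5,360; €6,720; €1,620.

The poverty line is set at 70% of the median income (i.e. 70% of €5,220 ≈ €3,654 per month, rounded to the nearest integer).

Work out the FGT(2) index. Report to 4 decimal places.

Below z: €480, €1,620, €2,540 (q = 3 of N = 11).
Gap ratios (z−y)/z: (3654−480)/3654 = 0.8686; (3654−1620)/3654 = 0.5567; (3654−2540)/3654 = 0.3049.
Squared: 0.7545; 0.3099; 0.0929.
Sum = 1.157336; P₂ = 1.157336 / 11 = 0.1052.

0.1052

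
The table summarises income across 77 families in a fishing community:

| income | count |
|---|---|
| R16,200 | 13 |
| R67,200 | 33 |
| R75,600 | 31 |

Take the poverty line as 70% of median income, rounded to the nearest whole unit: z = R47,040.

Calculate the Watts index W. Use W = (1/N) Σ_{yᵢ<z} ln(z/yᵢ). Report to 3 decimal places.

Below z: 13×R16,200 (q = 13 of N = 77).
Log gaps: ln(47040/16200) = 1.0660 (×13).
W = 13.857832 / 77 = 0.180.

0.180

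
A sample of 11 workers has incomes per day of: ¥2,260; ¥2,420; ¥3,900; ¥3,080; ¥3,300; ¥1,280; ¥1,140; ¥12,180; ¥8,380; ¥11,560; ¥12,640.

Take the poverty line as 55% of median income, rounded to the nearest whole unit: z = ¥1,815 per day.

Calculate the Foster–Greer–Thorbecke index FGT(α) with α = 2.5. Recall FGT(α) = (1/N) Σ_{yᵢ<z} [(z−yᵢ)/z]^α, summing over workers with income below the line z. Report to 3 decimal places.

0.012

Below the line: ¥1,140, ¥1,280 (q = 2 of N = 11).
Relative gaps: (1815−1140)/1815 = 0.3719; (1815−1280)/1815 = 0.2948.
Raised to α = 2.5: 0.08435; 0.04717.
Sum = 0.131520; FGT(2.5) = 0.131520 / 11 = 0.012.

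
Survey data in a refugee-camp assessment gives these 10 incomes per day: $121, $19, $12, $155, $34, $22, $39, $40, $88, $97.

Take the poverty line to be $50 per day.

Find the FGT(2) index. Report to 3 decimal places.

0.147

Below z: $12, $19, $22, $34, $39, $40 (q = 6 of N = 10).
Normalized shortfalls: (50−12)/50 = 0.7600; (50−19)/50 = 0.6200; (50−22)/50 = 0.5600; (50−34)/50 = 0.3200; (50−39)/50 = 0.2200; (50−40)/50 = 0.2000.
Squared: 0.5776; 0.3844; 0.3136; 0.1024; 0.0484; 0.0400.
Sum = 1.466400; P₂ = 1.466400 / 10 = 0.147.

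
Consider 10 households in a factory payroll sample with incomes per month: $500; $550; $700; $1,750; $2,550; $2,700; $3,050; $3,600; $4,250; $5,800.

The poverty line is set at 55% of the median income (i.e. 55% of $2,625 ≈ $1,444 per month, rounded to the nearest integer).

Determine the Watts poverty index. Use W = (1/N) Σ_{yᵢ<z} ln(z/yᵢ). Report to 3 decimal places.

0.275

Incomes under z: $500, $550, $700 (q = 3 of N = 10).
Log gaps: ln(1444/500) = 1.0606; ln(1444/550) = 0.9653; ln(1444/700) = 0.7241.
W = 2.749910 / 10 = 0.275.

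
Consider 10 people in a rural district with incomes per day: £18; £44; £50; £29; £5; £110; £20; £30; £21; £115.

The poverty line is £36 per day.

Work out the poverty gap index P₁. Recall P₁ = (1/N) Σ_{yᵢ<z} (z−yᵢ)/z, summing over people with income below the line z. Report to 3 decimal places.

0.258

Below z: £5, £18, £20, £21, £29, £30 (q = 6 of N = 10).
Relative gaps: (36−5)/36 = 0.8611; (36−18)/36 = 0.5000; (36−20)/36 = 0.4444; (36−21)/36 = 0.4167; (36−29)/36 = 0.1944; (36−30)/36 = 0.1667.
Σ = 2.583333. Dividing by the full population N = 10 gives P₁ = 0.258.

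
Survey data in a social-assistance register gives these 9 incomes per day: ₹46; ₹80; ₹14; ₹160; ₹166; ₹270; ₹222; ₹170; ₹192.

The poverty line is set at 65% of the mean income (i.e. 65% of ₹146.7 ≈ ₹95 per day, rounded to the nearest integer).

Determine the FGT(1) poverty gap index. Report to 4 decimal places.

0.1696

Below the line: ₹14, ₹46, ₹80 (q = 3 of N = 9).
Normalized shortfalls: (95−14)/95 = 0.8526; (95−46)/95 = 0.5158; (95−80)/95 = 0.1579.
Σ = 1.526316. Dividing by the full population N = 9 gives P₁ = 0.1696.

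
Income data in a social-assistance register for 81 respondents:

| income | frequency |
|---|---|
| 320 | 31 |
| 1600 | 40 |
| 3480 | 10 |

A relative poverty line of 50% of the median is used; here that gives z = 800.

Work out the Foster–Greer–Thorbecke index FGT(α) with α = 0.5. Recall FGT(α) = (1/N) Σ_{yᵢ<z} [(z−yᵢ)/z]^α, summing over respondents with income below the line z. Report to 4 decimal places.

0.2965

Poor units: 31×320 (q = 31 of N = 81).
Normalized shortfalls: (800−320)/800 = 0.6000 (×31).
Raised to α = 0.5: 0.77460 (×31).
Sum = 24.012497; FGT(0.5) = 24.012497 / 81 = 0.2965.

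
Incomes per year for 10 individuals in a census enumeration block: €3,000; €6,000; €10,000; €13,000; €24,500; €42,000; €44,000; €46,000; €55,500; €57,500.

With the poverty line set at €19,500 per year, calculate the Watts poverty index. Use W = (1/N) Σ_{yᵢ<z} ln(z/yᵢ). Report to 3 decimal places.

0.412

Below z: €3,000, €6,000, €10,000, €13,000 (q = 4 of N = 10).
ln(z/y) terms: ln(19500/3000) = 1.8718; ln(19500/6000) = 1.1787; ln(19500/10000) = 0.6678; ln(19500/13000) = 0.4055.
W = 4.123752 / 10 = 0.412.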